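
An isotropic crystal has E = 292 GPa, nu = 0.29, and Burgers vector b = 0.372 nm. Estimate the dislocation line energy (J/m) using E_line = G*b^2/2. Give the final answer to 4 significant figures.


Step 1: G = E / (2*(1+nu))
G = 292 / (2*(1+0.29)) = 113.178 GPa = 1.13178e+11 Pa
Step 2: E_line = G*b^2/2
b = 0.372 nm = 3.72e-10 m
E_line = 0.5 * 1.13178e+11 * (3.72e-10)^2 = 7.831e-09 J/m


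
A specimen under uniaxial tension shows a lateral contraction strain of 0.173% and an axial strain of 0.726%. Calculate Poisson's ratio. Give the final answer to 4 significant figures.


nu = -epsilon_lat / epsilon_axial
Lateral strain is contraction (negative), so using magnitudes:
nu = 0.173 / 0.726
nu = 0.2383


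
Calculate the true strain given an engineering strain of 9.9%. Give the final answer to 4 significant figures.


epsilon_true = ln(1 + epsilon_eng)
epsilon_true = ln(1 + 0.099)
epsilon_true = 0.0944


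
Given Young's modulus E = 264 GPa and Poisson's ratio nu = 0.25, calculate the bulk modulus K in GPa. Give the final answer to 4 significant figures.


K = E / (3*(1-2*nu))
K = 264 / (3*(1-2*0.25))
K = 176 GPa


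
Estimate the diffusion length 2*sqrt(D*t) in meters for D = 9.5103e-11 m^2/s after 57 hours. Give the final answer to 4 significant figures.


t = 57 hr = 205200 s
Diffusion length = 2*sqrt(D*t)
= 2*sqrt(9.5103e-11 * 205200)
= 8.835e-03 m


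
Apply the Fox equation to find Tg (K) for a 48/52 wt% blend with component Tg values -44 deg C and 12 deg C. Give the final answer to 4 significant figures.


1/Tg = w1/Tg1 + w2/Tg2 (in Kelvin)
Tg1 = 229.15 K, Tg2 = 285.15 K
1/Tg = 0.48/229.15 + 0.52/285.15
Tg = 255.2 K


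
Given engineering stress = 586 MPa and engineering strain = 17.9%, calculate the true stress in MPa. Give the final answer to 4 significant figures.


sigma_true = sigma_eng * (1 + epsilon_eng)
sigma_true = 586 * (1 + 0.179)
sigma_true = 690.9 MPa


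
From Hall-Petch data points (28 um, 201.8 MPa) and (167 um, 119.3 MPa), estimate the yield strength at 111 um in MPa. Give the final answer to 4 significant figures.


sigma_y = sigma0 + k / sqrt(d)
1/sqrt(d1) = 1/sqrt(2.8e-05) = 188.982;  1/sqrt(d2) = 77.3823
k = (sigma1 - sigma2) / (1/sqrt(d1) - 1/sqrt(d2)) = (201.8 - 119.3) / (188.982 - 77.3823) = 0.739248 MPa*m^0.5
sigma0 = sigma1 - k/sqrt(d1) = 201.8 - 0.739248*188.982 = 62.0953 MPa
sigma_y(d3) = 62.0953 + 0.739248 / sqrt(1.11e-04) = 132.3 MPa


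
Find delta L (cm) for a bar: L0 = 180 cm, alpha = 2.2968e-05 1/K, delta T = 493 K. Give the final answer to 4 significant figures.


dL = L0 * alpha * dT
dL = 180 * 2.2968e-05 * 493
dL = 2.038 cm


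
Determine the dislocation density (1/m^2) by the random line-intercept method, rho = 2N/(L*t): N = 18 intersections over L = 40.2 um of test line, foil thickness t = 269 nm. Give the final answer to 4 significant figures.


rho = 2N / (L * t)
L = 40.2 um = 4.02e-05 m, t = 269 nm = 2.69e-07 m
rho = 2 * 18 / (4.02e-05 * 2.69e-07)
rho = 3.329e+12 1/m^2


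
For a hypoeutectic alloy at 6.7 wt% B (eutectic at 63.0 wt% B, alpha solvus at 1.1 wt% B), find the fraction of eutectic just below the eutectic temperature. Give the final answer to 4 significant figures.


f_primary = (C_e - C0) / (C_e - C_alpha_max)
f_primary = (63.0 - 6.7) / (63.0 - 1.1)
f_primary = 0.909532
f_eutectic = 1 - 0.909532 = 0.09047


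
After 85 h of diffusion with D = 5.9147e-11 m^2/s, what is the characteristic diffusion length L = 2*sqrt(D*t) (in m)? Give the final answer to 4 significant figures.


t = 85 hr = 306000 s
Diffusion length = 2*sqrt(D*t)
= 2*sqrt(5.9147e-11 * 306000)
= 8.509e-03 m


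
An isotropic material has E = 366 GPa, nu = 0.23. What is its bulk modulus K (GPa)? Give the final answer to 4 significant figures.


K = E / (3*(1-2*nu))
K = 366 / (3*(1-2*0.23))
K = 225.9 GPa


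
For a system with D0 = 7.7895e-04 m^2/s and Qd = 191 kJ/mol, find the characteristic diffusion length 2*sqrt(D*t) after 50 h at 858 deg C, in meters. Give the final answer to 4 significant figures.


Step 1: D = D0 * exp(-Qd/(R*T))
T = 1131.15 K
D = 7.7895e-04 * exp(-191e3 / (8.314 * 1131.15)) = 1.17795e-12 m^2/s
Step 2: L = 2*sqrt(D*t)
t = 50 h = 180000 s
L = 2*sqrt(1.17795e-12 * 180000) = 9.209e-04 m


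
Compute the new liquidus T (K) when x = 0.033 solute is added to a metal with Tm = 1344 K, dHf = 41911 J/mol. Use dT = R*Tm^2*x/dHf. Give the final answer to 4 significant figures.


dT = R*Tm^2*x / dHf
dT = 8.314 * 1344^2 * 0.033 / 41911
dT = 11.8248 K
T_new = 1344 - 11.8248 = 1332 K


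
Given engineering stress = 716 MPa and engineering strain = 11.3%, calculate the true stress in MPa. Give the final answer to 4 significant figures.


sigma_true = sigma_eng * (1 + epsilon_eng)
sigma_true = 716 * (1 + 0.113)
sigma_true = 796.9 MPa


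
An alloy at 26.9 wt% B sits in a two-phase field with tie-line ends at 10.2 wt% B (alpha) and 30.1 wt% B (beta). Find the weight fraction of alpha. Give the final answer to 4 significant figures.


f_alpha = (C_beta - C0) / (C_beta - C_alpha)
f_alpha = (30.1 - 26.9) / (30.1 - 10.2)
f_alpha = 0.1608


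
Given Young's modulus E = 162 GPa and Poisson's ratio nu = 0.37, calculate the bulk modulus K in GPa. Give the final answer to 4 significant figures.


K = E / (3*(1-2*nu))
K = 162 / (3*(1-2*0.37))
K = 207.7 GPa


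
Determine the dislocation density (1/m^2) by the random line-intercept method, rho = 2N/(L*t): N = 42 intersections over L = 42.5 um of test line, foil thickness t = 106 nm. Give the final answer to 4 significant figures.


rho = 2N / (L * t)
L = 42.5 um = 4.25e-05 m, t = 106 nm = 1.06e-07 m
rho = 2 * 42 / (4.25e-05 * 1.06e-07)
rho = 1.865e+13 1/m^2


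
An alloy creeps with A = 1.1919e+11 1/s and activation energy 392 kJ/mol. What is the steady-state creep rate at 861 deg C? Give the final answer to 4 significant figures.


rate = A * exp(-Q / (R*T))
T = 861 + 273.15 = 1134.15 K
rate = 1.1919e+11 * exp(-392e3 / (8.314 * 1134.15))
rate = 1.051e-07 1/s


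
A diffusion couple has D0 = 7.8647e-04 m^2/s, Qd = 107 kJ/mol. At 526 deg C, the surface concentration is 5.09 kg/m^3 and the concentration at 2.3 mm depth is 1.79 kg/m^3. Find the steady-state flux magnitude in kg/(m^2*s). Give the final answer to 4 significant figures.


Step 1: D = D0 * exp(-Qd/(R*T))
T = 526 + 273.15 = 799.15 K
D = 7.8647e-04 * exp(-107e3 / (8.314 * 799.15)) = 7.97289e-11 m^2/s
Step 2: J = D * (C1 - C2) / dx
J = 7.97289e-11 * (5.09 - 1.79) / 2.3e-03
J = 1.144e-07 kg/(m^2*s)


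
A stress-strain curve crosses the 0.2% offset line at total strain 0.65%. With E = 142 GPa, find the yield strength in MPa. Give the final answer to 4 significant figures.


Offset strain = 0.002
Elastic strain at yield = total_strain - offset = 6.5e-03 - 0.002 = 4.5e-03
sigma_y = E * elastic_strain = 142000 * 4.5e-03
sigma_y = 639 MPa


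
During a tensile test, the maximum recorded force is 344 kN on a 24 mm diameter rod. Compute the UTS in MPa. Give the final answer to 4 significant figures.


A0 = pi*(d/2)^2 = pi*(24/2)^2 = 452.389 mm^2
UTS = F_max / A0 = 344*1000 / 452.389
UTS = 760.4 MPa


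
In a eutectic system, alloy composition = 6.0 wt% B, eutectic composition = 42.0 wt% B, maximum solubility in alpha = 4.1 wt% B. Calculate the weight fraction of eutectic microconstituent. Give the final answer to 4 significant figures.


f_primary = (C_e - C0) / (C_e - C_alpha_max)
f_primary = (42.0 - 6.0) / (42.0 - 4.1)
f_primary = 0.949868
f_eutectic = 1 - 0.949868 = 0.05013


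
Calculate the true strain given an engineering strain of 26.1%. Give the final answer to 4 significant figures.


epsilon_true = ln(1 + epsilon_eng)
epsilon_true = ln(1 + 0.261)
epsilon_true = 0.2319


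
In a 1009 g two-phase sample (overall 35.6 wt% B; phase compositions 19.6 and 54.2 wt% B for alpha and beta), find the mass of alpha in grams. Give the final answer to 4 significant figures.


f_alpha = (C_beta - C0) / (C_beta - C_alpha)
f_alpha = (54.2 - 35.6) / (54.2 - 19.6) = 0.537572
m_alpha = f_alpha * m_total = 0.537572 * 1009 = 542.4 g


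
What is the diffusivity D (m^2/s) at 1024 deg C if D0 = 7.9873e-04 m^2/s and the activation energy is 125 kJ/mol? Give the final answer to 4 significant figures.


D = D0 * exp(-Qd / (R*T))
T = 1297.15 K
D = 7.9873e-04 * exp(-125e3 / (8.314 * 1297.15))
D = 7.39e-09 m^2/s


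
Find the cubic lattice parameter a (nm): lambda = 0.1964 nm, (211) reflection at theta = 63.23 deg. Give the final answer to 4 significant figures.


d = lambda / (2*sin(theta))
d = 0.1964 / (2*sin(63.23 deg))
d = 0.109988 nm
a = d * sqrt(h^2+k^2+l^2) = 0.109988 * sqrt(6)
a = 0.2694 nm


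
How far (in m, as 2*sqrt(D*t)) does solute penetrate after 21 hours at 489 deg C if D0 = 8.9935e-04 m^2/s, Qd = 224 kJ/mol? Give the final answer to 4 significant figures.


Step 1: D = D0 * exp(-Qd/(R*T))
T = 762.15 K
D = 8.9935e-04 * exp(-224e3 / (8.314 * 762.15)) = 3.9933e-19 m^2/s
Step 2: L = 2*sqrt(D*t)
t = 21 h = 75600 s
L = 2*sqrt(3.9933e-19 * 75600) = 3.475e-07 m


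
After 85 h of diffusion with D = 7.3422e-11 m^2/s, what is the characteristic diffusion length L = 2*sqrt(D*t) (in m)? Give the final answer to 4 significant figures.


t = 85 hr = 306000 s
Diffusion length = 2*sqrt(D*t)
= 2*sqrt(7.3422e-11 * 306000)
= 9.48e-03 m


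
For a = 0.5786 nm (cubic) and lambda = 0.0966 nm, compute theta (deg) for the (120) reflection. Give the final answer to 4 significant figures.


d = a / sqrt(h^2+k^2+l^2)
d = 0.5786 / sqrt(5) = 0.258758 nm
lambda = 2*d*sin(theta)  =>  sin(theta) = lambda / (2*d)
sin(theta) = 0.0966 / (2 * 0.258758) = 0.186661
theta = 10.76 deg


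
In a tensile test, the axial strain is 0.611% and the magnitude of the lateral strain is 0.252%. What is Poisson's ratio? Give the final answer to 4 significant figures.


nu = -epsilon_lat / epsilon_axial
Lateral strain is contraction (negative), so using magnitudes:
nu = 0.252 / 0.611
nu = 0.4124


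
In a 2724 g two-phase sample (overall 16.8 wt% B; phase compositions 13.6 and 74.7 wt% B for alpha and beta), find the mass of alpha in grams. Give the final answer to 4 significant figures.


f_alpha = (C_beta - C0) / (C_beta - C_alpha)
f_alpha = (74.7 - 16.8) / (74.7 - 13.6) = 0.947627
m_alpha = f_alpha * m_total = 0.947627 * 2724 = 2581 g


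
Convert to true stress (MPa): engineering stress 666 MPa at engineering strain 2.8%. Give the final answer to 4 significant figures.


sigma_true = sigma_eng * (1 + epsilon_eng)
sigma_true = 666 * (1 + 0.028)
sigma_true = 684.6 MPa


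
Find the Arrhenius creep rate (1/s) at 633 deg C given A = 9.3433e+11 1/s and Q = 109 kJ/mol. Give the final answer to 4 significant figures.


rate = A * exp(-Q / (R*T))
T = 633 + 273.15 = 906.15 K
rate = 9.3433e+11 * exp(-109e3 / (8.314 * 906.15))
rate = 486400 1/s


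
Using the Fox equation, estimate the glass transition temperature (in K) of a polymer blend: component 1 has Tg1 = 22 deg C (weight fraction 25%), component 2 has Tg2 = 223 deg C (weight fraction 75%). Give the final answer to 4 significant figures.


1/Tg = w1/Tg1 + w2/Tg2 (in Kelvin)
Tg1 = 295.15 K, Tg2 = 496.15 K
1/Tg = 0.25/295.15 + 0.75/496.15
Tg = 424 K


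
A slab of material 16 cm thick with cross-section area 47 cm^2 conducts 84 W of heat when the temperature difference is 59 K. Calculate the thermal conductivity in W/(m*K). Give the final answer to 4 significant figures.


k = Q*L / (A*dT)
L = 0.16 m, A = 4.7e-03 m^2
k = 84 * 0.16 / (4.7e-03 * 59)
k = 48.47 W/(m*K)


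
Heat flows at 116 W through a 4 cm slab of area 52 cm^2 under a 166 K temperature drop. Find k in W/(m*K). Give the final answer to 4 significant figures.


k = Q*L / (A*dT)
L = 0.04 m, A = 5.2e-03 m^2
k = 116 * 0.04 / (5.2e-03 * 166)
k = 5.375 W/(m*K)


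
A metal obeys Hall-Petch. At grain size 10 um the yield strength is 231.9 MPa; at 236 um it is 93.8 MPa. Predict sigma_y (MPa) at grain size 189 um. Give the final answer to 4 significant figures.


sigma_y = sigma0 + k / sqrt(d)
1/sqrt(d1) = 1/sqrt(1e-05) = 316.228;  1/sqrt(d2) = 65.0945
k = (sigma1 - sigma2) / (1/sqrt(d1) - 1/sqrt(d2)) = (231.9 - 93.8) / (316.228 - 65.0945) = 0.549907 MPa*m^0.5
sigma0 = sigma1 - k/sqrt(d1) = 231.9 - 0.549907*316.228 = 58.0041 MPa
sigma_y(d3) = 58.0041 + 0.549907 / sqrt(1.89e-04) = 98 MPa


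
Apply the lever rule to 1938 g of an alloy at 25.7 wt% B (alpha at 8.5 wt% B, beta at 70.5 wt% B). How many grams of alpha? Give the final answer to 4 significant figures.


f_alpha = (C_beta - C0) / (C_beta - C_alpha)
f_alpha = (70.5 - 25.7) / (70.5 - 8.5) = 0.722581
m_alpha = f_alpha * m_total = 0.722581 * 1938 = 1400 g


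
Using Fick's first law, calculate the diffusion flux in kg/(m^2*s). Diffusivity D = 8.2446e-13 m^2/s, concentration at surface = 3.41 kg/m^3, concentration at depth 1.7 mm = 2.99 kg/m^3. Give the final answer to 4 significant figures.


J = -D * (dC/dx) = D * (C1 - C2) / dx
J = 8.2446e-13 * (3.41 - 2.99) / 1.7e-03
J = 2.037e-10 kg/(m^2*s)


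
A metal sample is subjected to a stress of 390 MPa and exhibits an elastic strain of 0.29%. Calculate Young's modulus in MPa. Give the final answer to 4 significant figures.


E = sigma / epsilon
epsilon = 0.29% = 2.9e-03
E = 390 / 2.9e-03
E = 134500 MPa


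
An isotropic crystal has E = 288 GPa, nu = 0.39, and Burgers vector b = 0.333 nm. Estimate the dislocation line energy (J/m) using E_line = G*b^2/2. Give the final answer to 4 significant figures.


Step 1: G = E / (2*(1+nu))
G = 288 / (2*(1+0.39)) = 103.597 GPa = 1.03597e+11 Pa
Step 2: E_line = G*b^2/2
b = 0.333 nm = 3.33e-10 m
E_line = 0.5 * 1.03597e+11 * (3.33e-10)^2 = 5.744e-09 J/m


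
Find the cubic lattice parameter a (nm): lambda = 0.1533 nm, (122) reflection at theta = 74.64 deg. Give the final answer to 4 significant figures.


d = lambda / (2*sin(theta))
d = 0.1533 / (2*sin(74.64 deg))
d = 0.0794893 nm
a = d * sqrt(h^2+k^2+l^2) = 0.0794893 * sqrt(9)
a = 0.2385 nm


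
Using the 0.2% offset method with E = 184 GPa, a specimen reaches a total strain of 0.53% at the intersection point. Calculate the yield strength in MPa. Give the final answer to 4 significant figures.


Offset strain = 0.002
Elastic strain at yield = total_strain - offset = 5.3e-03 - 0.002 = 3.3e-03
sigma_y = E * elastic_strain = 184000 * 3.3e-03
sigma_y = 607.2 MPa


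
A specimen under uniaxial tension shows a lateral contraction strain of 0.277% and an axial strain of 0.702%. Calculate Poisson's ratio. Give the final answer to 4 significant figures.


nu = -epsilon_lat / epsilon_axial
Lateral strain is contraction (negative), so using magnitudes:
nu = 0.277 / 0.702
nu = 0.3946


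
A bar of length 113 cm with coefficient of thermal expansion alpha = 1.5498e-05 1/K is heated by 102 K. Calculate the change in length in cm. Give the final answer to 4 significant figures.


dL = L0 * alpha * dT
dL = 113 * 1.5498e-05 * 102
dL = 0.1786 cm


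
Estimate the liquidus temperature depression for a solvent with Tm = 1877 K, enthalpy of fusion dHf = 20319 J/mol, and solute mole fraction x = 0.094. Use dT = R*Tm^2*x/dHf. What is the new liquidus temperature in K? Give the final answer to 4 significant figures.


dT = R*Tm^2*x / dHf
dT = 8.314 * 1877^2 * 0.094 / 20319
dT = 135.508 K
T_new = 1877 - 135.508 = 1741 K


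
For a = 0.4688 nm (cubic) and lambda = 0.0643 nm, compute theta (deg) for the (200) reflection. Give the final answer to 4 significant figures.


d = a / sqrt(h^2+k^2+l^2)
d = 0.4688 / sqrt(4) = 0.2344 nm
lambda = 2*d*sin(theta)  =>  sin(theta) = lambda / (2*d)
sin(theta) = 0.0643 / (2 * 0.2344) = 0.137159
theta = 7.883 deg


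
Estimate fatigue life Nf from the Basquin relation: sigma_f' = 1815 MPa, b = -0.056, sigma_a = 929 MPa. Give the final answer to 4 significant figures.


sigma_a = sigma_f' * (2*Nf)^b
2*Nf = (sigma_a / sigma_f')^(1/b)
2*Nf = (929 / 1815)^(1/-0.056)
2*Nf = 156295
Nf = 78150 cycles


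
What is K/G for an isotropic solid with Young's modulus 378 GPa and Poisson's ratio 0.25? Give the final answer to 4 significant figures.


G = E / (2*(1+nu))
G = 378 / (2*(1+0.25)) = 151.2 GPa
K = E / (3*(1-2*nu))
K = 378 / (3*(1-2*0.25)) = 252 GPa
K/G = 252 / 151.2 = 1.667


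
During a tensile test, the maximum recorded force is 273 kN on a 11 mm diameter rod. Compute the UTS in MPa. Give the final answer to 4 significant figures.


A0 = pi*(d/2)^2 = pi*(11/2)^2 = 95.0332 mm^2
UTS = F_max / A0 = 273*1000 / 95.0332
UTS = 2873 MPa


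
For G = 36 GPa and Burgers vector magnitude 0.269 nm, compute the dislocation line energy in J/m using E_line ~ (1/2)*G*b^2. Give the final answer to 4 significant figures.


E = G*b^2/2
b = 0.269 nm = 2.69e-10 m
G = 36 GPa = 3.6e+10 Pa
E = 0.5 * 3.6e+10 * (2.69e-10)^2
E = 1.302e-09 J/m


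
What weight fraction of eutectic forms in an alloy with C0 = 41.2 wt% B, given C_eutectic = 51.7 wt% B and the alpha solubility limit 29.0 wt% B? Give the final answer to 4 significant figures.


f_primary = (C_e - C0) / (C_e - C_alpha_max)
f_primary = (51.7 - 41.2) / (51.7 - 29.0)
f_primary = 0.462555
f_eutectic = 1 - 0.462555 = 0.5374


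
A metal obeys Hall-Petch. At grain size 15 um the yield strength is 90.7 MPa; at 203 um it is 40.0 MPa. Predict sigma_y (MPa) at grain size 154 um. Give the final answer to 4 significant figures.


sigma_y = sigma0 + k / sqrt(d)
1/sqrt(d1) = 1/sqrt(1.5e-05) = 258.199;  1/sqrt(d2) = 70.1862
k = (sigma1 - sigma2) / (1/sqrt(d1) - 1/sqrt(d2)) = (90.7 - 40.0) / (258.199 - 70.1862) = 0.269663 MPa*m^0.5
sigma0 = sigma1 - k/sqrt(d1) = 90.7 - 0.269663*258.199 = 21.0734 MPa
sigma_y(d3) = 21.0734 + 0.269663 / sqrt(1.54e-04) = 42.8 MPa


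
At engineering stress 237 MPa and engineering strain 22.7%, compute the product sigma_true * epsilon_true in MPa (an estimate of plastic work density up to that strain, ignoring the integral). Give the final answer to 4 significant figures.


sigma_true = sigma_eng * (1 + epsilon_eng)
sigma_true = 237 * (1 + 0.227) = 290.799 MPa
epsilon_true = ln(1 + epsilon_eng)
epsilon_true = ln(1 + 0.227) = 0.204572
sigma_true * epsilon_true = 290.799 * 0.204572 = 59.49 MPa


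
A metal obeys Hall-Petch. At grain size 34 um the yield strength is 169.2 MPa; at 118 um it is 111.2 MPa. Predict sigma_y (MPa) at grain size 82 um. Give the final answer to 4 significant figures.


sigma_y = sigma0 + k / sqrt(d)
1/sqrt(d1) = 1/sqrt(3.4e-05) = 171.499;  1/sqrt(d2) = 92.0575
k = (sigma1 - sigma2) / (1/sqrt(d1) - 1/sqrt(d2)) = (169.2 - 111.2) / (171.499 - 92.0575) = 0.7301 MPa*m^0.5
sigma0 = sigma1 - k/sqrt(d1) = 169.2 - 0.7301*171.499 = 43.9888 MPa
sigma_y(d3) = 43.9888 + 0.7301 / sqrt(8.2e-05) = 124.6 MPa


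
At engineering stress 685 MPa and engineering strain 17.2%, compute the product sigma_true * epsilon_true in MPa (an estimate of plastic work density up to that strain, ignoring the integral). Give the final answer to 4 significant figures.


sigma_true = sigma_eng * (1 + epsilon_eng)
sigma_true = 685 * (1 + 0.172) = 802.82 MPa
epsilon_true = ln(1 + epsilon_eng)
epsilon_true = ln(1 + 0.172) = 0.158712
sigma_true * epsilon_true = 802.82 * 0.158712 = 127.4 MPa


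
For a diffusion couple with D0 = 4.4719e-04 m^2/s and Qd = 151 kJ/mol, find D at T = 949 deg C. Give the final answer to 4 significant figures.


D = D0 * exp(-Qd / (R*T))
T = 1222.15 K
D = 4.4719e-04 * exp(-151e3 / (8.314 * 1222.15))
D = 1.572e-10 m^2/s


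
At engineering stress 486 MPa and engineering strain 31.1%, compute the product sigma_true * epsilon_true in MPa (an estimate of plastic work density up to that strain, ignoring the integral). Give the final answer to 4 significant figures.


sigma_true = sigma_eng * (1 + epsilon_eng)
sigma_true = 486 * (1 + 0.311) = 637.146 MPa
epsilon_true = ln(1 + epsilon_eng)
epsilon_true = ln(1 + 0.311) = 0.27079
sigma_true * epsilon_true = 637.146 * 0.27079 = 172.5 MPa


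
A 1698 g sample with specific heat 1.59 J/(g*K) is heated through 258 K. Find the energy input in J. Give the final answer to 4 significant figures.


Q = m * cp * dT
Q = 1698 * 1.59 * 258
Q = 696600 J


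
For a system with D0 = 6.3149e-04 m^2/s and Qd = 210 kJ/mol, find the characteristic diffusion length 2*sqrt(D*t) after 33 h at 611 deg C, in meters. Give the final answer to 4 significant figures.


Step 1: D = D0 * exp(-Qd/(R*T))
T = 884.15 K
D = 6.3149e-04 * exp(-210e3 / (8.314 * 884.15)) = 2.47367e-16 m^2/s
Step 2: L = 2*sqrt(D*t)
t = 33 h = 118800 s
L = 2*sqrt(2.47367e-16 * 118800) = 1.084e-05 m


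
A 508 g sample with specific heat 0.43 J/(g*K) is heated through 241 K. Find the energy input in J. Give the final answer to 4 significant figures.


Q = m * cp * dT
Q = 508 * 0.43 * 241
Q = 52640 J


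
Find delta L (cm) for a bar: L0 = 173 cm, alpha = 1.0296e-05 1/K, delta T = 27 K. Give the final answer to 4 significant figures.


dL = L0 * alpha * dT
dL = 173 * 1.0296e-05 * 27
dL = 0.04809 cm


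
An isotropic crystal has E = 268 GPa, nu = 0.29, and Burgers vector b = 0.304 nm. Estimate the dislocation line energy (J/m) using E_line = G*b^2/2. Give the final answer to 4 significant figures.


Step 1: G = E / (2*(1+nu))
G = 268 / (2*(1+0.29)) = 103.876 GPa = 1.03876e+11 Pa
Step 2: E_line = G*b^2/2
b = 0.304 nm = 3.04e-10 m
E_line = 0.5 * 1.03876e+11 * (3.04e-10)^2 = 4.8e-09 J/m


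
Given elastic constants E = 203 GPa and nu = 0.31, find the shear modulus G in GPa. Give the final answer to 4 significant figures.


G = E / (2*(1+nu))
G = 203 / (2*(1+0.31))
G = 77.48 GPa


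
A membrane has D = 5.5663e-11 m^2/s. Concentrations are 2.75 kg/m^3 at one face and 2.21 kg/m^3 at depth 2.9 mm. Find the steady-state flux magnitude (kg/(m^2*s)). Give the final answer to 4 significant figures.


J = -D * (dC/dx) = D * (C1 - C2) / dx
J = 5.5663e-11 * (2.75 - 2.21) / 2.9e-03
J = 1.036e-08 kg/(m^2*s)


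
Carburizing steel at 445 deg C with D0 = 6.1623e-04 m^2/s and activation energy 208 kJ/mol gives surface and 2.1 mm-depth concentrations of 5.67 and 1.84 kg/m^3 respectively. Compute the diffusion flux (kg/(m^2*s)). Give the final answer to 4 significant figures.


Step 1: D = D0 * exp(-Qd/(R*T))
T = 445 + 273.15 = 718.15 K
D = 6.1623e-04 * exp(-208e3 / (8.314 * 718.15)) = 4.57421e-19 m^2/s
Step 2: J = D * (C1 - C2) / dx
J = 4.57421e-19 * (5.67 - 1.84) / 2.1e-03
J = 8.342e-16 kg/(m^2*s)


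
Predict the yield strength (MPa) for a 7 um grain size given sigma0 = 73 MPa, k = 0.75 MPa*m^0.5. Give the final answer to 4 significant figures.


sigma_y = sigma0 + k / sqrt(d)
d = 7 um = 7e-06 m
sigma_y = 73 + 0.75 / sqrt(7e-06)
sigma_y = 356.5 MPa


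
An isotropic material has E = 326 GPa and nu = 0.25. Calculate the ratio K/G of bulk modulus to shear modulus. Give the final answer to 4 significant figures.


G = E / (2*(1+nu))
G = 326 / (2*(1+0.25)) = 130.4 GPa
K = E / (3*(1-2*nu))
K = 326 / (3*(1-2*0.25)) = 217.333 GPa
K/G = 217.333 / 130.4 = 1.667


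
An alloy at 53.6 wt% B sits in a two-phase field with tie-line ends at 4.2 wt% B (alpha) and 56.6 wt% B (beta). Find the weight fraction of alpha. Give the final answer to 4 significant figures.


f_alpha = (C_beta - C0) / (C_beta - C_alpha)
f_alpha = (56.6 - 53.6) / (56.6 - 4.2)
f_alpha = 0.05725


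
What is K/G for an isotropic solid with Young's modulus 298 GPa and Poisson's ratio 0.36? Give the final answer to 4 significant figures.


G = E / (2*(1+nu))
G = 298 / (2*(1+0.36)) = 109.559 GPa
K = E / (3*(1-2*nu))
K = 298 / (3*(1-2*0.36)) = 354.762 GPa
K/G = 354.762 / 109.559 = 3.238


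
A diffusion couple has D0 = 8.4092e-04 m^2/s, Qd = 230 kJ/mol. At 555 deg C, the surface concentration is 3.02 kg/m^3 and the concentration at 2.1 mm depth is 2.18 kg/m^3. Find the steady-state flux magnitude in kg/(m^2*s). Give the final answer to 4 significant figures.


Step 1: D = D0 * exp(-Qd/(R*T))
T = 555 + 273.15 = 828.15 K
D = 8.4092e-04 * exp(-230e3 / (8.314 * 828.15)) = 2.61358e-18 m^2/s
Step 2: J = D * (C1 - C2) / dx
J = 2.61358e-18 * (3.02 - 2.18) / 2.1e-03
J = 1.045e-15 kg/(m^2*s)


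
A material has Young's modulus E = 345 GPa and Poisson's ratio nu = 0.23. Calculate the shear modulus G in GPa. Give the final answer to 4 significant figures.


G = E / (2*(1+nu))
G = 345 / (2*(1+0.23))
G = 140.2 GPa


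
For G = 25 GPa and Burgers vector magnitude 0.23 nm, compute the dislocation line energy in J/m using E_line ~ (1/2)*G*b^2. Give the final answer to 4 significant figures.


E = G*b^2/2
b = 0.23 nm = 2.3e-10 m
G = 25 GPa = 2.5e+10 Pa
E = 0.5 * 2.5e+10 * (2.3e-10)^2
E = 6.613e-10 J/m


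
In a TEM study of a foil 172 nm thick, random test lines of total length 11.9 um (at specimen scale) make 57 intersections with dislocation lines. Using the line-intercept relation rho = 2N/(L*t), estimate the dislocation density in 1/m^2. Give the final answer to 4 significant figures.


rho = 2N / (L * t)
L = 11.9 um = 1.19e-05 m, t = 172 nm = 1.72e-07 m
rho = 2 * 57 / (1.19e-05 * 1.72e-07)
rho = 5.57e+13 1/m^2


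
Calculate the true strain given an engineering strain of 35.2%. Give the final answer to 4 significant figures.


epsilon_true = ln(1 + epsilon_eng)
epsilon_true = ln(1 + 0.352)
epsilon_true = 0.3016


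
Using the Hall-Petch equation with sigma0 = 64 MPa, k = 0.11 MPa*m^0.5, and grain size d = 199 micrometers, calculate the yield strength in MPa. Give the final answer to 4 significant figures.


sigma_y = sigma0 + k / sqrt(d)
d = 199 um = 1.99e-04 m
sigma_y = 64 + 0.11 / sqrt(1.99e-04)
sigma_y = 71.8 MPa


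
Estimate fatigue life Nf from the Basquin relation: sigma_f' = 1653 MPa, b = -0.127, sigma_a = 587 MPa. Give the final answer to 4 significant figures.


sigma_a = sigma_f' * (2*Nf)^b
2*Nf = (sigma_a / sigma_f')^(1/b)
2*Nf = (587 / 1653)^(1/-0.127)
2*Nf = 3470.81
Nf = 1735 cycles


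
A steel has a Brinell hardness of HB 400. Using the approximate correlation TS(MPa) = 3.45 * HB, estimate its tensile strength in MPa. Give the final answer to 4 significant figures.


TS (MPa) = 3.45 * HB
TS = 3.45 * 400
TS = 1380 MPa


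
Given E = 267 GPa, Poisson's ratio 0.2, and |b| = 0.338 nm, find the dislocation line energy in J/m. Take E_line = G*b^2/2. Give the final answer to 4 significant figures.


Step 1: G = E / (2*(1+nu))
G = 267 / (2*(1+0.2)) = 111.25 GPa = 1.1125e+11 Pa
Step 2: E_line = G*b^2/2
b = 0.338 nm = 3.38e-10 m
E_line = 0.5 * 1.1125e+11 * (3.38e-10)^2 = 6.355e-09 J/m


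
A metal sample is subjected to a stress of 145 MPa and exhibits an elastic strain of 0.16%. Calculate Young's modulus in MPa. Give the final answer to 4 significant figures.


E = sigma / epsilon
epsilon = 0.16% = 1.6e-03
E = 145 / 1.6e-03
E = 90630 MPa


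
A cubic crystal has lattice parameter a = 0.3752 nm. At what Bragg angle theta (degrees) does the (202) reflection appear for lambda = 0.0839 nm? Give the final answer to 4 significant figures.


d = a / sqrt(h^2+k^2+l^2)
d = 0.3752 / sqrt(8) = 0.132653 nm
lambda = 2*d*sin(theta)  =>  sin(theta) = lambda / (2*d)
sin(theta) = 0.0839 / (2 * 0.132653) = 0.316238
theta = 18.44 deg


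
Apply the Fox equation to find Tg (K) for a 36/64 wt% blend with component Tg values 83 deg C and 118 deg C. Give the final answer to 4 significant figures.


1/Tg = w1/Tg1 + w2/Tg2 (in Kelvin)
Tg1 = 356.15 K, Tg2 = 391.15 K
1/Tg = 0.36/356.15 + 0.64/391.15
Tg = 377.8 K


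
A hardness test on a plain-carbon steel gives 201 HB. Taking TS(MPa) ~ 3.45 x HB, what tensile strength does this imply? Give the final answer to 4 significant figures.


TS (MPa) = 3.45 * HB
TS = 3.45 * 201
TS = 693.5 MPa


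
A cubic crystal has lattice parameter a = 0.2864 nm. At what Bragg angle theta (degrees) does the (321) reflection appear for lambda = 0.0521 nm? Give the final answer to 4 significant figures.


d = a / sqrt(h^2+k^2+l^2)
d = 0.2864 / sqrt(14) = 0.0765436 nm
lambda = 2*d*sin(theta)  =>  sin(theta) = lambda / (2*d)
sin(theta) = 0.0521 / (2 * 0.0765436) = 0.340329
theta = 19.9 deg


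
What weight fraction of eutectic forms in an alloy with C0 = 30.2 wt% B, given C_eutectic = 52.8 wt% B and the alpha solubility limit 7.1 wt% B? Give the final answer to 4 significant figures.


f_primary = (C_e - C0) / (C_e - C_alpha_max)
f_primary = (52.8 - 30.2) / (52.8 - 7.1)
f_primary = 0.49453
f_eutectic = 1 - 0.49453 = 0.5055


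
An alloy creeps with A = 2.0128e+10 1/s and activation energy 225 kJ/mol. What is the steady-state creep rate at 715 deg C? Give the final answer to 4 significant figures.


rate = A * exp(-Q / (R*T))
T = 715 + 273.15 = 988.15 K
rate = 2.0128e+10 * exp(-225e3 / (8.314 * 988.15))
rate = 0.02568 1/s


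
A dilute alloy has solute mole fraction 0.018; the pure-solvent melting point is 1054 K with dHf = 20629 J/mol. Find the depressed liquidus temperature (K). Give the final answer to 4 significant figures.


dT = R*Tm^2*x / dHf
dT = 8.314 * 1054^2 * 0.018 / 20629
dT = 8.05908 K
T_new = 1054 - 8.05908 = 1046 K


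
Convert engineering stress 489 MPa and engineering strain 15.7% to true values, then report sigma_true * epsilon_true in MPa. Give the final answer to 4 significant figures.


sigma_true = sigma_eng * (1 + epsilon_eng)
sigma_true = 489 * (1 + 0.157) = 565.773 MPa
epsilon_true = ln(1 + epsilon_eng)
epsilon_true = ln(1 + 0.157) = 0.14583
sigma_true * epsilon_true = 565.773 * 0.14583 = 82.51 MPa


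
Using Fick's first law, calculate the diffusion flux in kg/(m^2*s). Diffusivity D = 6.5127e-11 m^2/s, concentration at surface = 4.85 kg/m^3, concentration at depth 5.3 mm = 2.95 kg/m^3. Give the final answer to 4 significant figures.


J = -D * (dC/dx) = D * (C1 - C2) / dx
J = 6.5127e-11 * (4.85 - 2.95) / 5.3e-03
J = 2.335e-08 kg/(m^2*s)


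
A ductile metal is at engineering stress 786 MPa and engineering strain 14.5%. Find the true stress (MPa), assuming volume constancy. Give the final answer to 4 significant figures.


sigma_true = sigma_eng * (1 + epsilon_eng)
sigma_true = 786 * (1 + 0.145)
sigma_true = 900 MPa


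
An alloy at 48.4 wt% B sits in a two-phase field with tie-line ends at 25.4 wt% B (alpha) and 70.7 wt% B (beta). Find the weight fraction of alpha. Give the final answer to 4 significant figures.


f_alpha = (C_beta - C0) / (C_beta - C_alpha)
f_alpha = (70.7 - 48.4) / (70.7 - 25.4)
f_alpha = 0.4923


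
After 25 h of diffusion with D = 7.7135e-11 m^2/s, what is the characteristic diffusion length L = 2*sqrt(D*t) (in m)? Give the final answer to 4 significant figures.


t = 25 hr = 90000 s
Diffusion length = 2*sqrt(D*t)
= 2*sqrt(7.7135e-11 * 90000)
= 5.27e-03 m


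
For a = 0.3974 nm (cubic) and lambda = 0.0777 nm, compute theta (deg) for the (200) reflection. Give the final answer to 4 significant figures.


d = a / sqrt(h^2+k^2+l^2)
d = 0.3974 / sqrt(4) = 0.1987 nm
lambda = 2*d*sin(theta)  =>  sin(theta) = lambda / (2*d)
sin(theta) = 0.0777 / (2 * 0.1987) = 0.195521
theta = 11.28 deg


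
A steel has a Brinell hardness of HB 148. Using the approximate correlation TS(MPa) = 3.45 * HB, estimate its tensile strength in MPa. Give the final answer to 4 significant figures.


TS (MPa) = 3.45 * HB
TS = 3.45 * 148
TS = 510.6 MPa


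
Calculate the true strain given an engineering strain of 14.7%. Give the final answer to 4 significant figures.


epsilon_true = ln(1 + epsilon_eng)
epsilon_true = ln(1 + 0.147)
epsilon_true = 0.1371


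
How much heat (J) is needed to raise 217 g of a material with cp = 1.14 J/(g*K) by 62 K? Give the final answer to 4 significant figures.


Q = m * cp * dT
Q = 217 * 1.14 * 62
Q = 15340 J


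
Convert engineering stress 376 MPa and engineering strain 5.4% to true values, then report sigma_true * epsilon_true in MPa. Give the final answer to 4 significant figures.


sigma_true = sigma_eng * (1 + epsilon_eng)
sigma_true = 376 * (1 + 0.054) = 396.304 MPa
epsilon_true = ln(1 + epsilon_eng)
epsilon_true = ln(1 + 0.054) = 0.0525925
sigma_true * epsilon_true = 396.304 * 0.0525925 = 20.84 MPa


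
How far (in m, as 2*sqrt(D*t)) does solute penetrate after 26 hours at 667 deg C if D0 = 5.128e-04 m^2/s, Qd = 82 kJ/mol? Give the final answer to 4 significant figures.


Step 1: D = D0 * exp(-Qd/(R*T))
T = 940.15 K
D = 5.128e-04 * exp(-82e3 / (8.314 * 940.15)) = 1.42519e-08 m^2/s
Step 2: L = 2*sqrt(D*t)
t = 26 h = 93600 s
L = 2*sqrt(1.42519e-08 * 93600) = 0.07305 m


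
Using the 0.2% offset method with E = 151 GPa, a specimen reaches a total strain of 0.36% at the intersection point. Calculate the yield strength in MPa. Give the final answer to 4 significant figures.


Offset strain = 0.002
Elastic strain at yield = total_strain - offset = 3.6e-03 - 0.002 = 1.6e-03
sigma_y = E * elastic_strain = 151000 * 1.6e-03
sigma_y = 241.6 MPa


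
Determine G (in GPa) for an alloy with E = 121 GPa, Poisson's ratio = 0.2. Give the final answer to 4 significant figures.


G = E / (2*(1+nu))
G = 121 / (2*(1+0.2))
G = 50.42 GPa


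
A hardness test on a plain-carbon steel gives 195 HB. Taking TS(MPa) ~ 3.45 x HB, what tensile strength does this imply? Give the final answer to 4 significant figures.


TS (MPa) = 3.45 * HB
TS = 3.45 * 195
TS = 672.8 MPa


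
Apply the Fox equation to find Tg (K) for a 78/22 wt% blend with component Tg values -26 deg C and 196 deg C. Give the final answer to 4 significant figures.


1/Tg = w1/Tg1 + w2/Tg2 (in Kelvin)
Tg1 = 247.15 K, Tg2 = 469.15 K
1/Tg = 0.78/247.15 + 0.22/469.15
Tg = 275.9 K


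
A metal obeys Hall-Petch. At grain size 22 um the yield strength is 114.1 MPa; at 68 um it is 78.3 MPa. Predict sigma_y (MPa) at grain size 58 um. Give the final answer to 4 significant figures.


sigma_y = sigma0 + k / sqrt(d)
1/sqrt(d1) = 1/sqrt(2.2e-05) = 213.201;  1/sqrt(d2) = 121.268
k = (sigma1 - sigma2) / (1/sqrt(d1) - 1/sqrt(d2)) = (114.1 - 78.3) / (213.201 - 121.268) = 0.389414 MPa*m^0.5
sigma0 = sigma1 - k/sqrt(d1) = 114.1 - 0.389414*213.201 = 31.0766 MPa
sigma_y(d3) = 31.0766 + 0.389414 / sqrt(5.8e-05) = 82.21 MPa


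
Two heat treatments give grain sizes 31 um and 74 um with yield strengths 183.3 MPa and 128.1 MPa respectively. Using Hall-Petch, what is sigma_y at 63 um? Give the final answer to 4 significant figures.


sigma_y = sigma0 + k / sqrt(d)
1/sqrt(d1) = 1/sqrt(3.1e-05) = 179.605;  1/sqrt(d2) = 116.248
k = (sigma1 - sigma2) / (1/sqrt(d1) - 1/sqrt(d2)) = (183.3 - 128.1) / (179.605 - 116.248) = 0.871244 MPa*m^0.5
sigma0 = sigma1 - k/sqrt(d1) = 183.3 - 0.871244*179.605 = 26.8199 MPa
sigma_y(d3) = 26.8199 + 0.871244 / sqrt(6.3e-05) = 136.6 MPa


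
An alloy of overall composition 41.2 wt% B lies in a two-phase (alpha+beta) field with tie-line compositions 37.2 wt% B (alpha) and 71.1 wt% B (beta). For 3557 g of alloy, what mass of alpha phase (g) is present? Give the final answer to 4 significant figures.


f_alpha = (C_beta - C0) / (C_beta - C_alpha)
f_alpha = (71.1 - 41.2) / (71.1 - 37.2) = 0.882006
m_alpha = f_alpha * m_total = 0.882006 * 3557 = 3137 g


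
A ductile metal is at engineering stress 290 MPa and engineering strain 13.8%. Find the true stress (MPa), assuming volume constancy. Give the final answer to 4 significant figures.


sigma_true = sigma_eng * (1 + epsilon_eng)
sigma_true = 290 * (1 + 0.138)
sigma_true = 330 MPa


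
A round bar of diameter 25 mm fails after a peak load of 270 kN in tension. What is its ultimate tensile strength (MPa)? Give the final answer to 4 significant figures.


A0 = pi*(d/2)^2 = pi*(25/2)^2 = 490.874 mm^2
UTS = F_max / A0 = 270*1000 / 490.874
UTS = 550 MPa


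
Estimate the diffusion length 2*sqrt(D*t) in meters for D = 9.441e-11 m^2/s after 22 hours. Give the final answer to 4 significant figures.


t = 22 hr = 79200 s
Diffusion length = 2*sqrt(D*t)
= 2*sqrt(9.441e-11 * 79200)
= 5.469e-03 m


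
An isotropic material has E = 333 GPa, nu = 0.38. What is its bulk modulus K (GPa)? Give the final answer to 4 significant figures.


K = E / (3*(1-2*nu))
K = 333 / (3*(1-2*0.38))
K = 462.5 GPa


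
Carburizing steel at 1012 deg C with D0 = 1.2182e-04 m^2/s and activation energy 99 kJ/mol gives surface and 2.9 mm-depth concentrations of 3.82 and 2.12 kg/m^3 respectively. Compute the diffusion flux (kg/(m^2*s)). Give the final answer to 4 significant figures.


Step 1: D = D0 * exp(-Qd/(R*T))
T = 1012 + 273.15 = 1285.15 K
D = 1.2182e-04 * exp(-99e3 / (8.314 * 1285.15)) = 1.15276e-08 m^2/s
Step 2: J = D * (C1 - C2) / dx
J = 1.15276e-08 * (3.82 - 2.12) / 2.9e-03
J = 6.758e-06 kg/(m^2*s)


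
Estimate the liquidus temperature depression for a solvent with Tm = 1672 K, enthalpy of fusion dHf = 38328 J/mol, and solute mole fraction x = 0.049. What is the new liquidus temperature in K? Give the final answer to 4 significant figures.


dT = R*Tm^2*x / dHf
dT = 8.314 * 1672^2 * 0.049 / 38328
dT = 29.7141 K
T_new = 1672 - 29.7141 = 1642 K


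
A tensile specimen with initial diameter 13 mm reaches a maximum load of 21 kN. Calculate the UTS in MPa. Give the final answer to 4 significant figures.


A0 = pi*(d/2)^2 = pi*(13/2)^2 = 132.732 mm^2
UTS = F_max / A0 = 21*1000 / 132.732
UTS = 158.2 MPa


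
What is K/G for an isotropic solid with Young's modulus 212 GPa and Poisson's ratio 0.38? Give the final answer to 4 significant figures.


G = E / (2*(1+nu))
G = 212 / (2*(1+0.38)) = 76.8116 GPa
K = E / (3*(1-2*nu))
K = 212 / (3*(1-2*0.38)) = 294.444 GPa
K/G = 294.444 / 76.8116 = 3.833


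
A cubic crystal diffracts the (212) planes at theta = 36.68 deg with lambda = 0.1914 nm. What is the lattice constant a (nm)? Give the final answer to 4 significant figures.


d = lambda / (2*sin(theta))
d = 0.1914 / (2*sin(36.68 deg))
d = 0.160209 nm
a = d * sqrt(h^2+k^2+l^2) = 0.160209 * sqrt(9)
a = 0.4806 nm


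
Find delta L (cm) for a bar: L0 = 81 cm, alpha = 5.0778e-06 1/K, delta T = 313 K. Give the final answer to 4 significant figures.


dL = L0 * alpha * dT
dL = 81 * 5.0778e-06 * 313
dL = 0.1287 cm


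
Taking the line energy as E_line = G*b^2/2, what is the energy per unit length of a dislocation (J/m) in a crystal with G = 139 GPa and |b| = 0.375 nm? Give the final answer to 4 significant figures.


E = G*b^2/2
b = 0.375 nm = 3.75e-10 m
G = 139 GPa = 1.39e+11 Pa
E = 0.5 * 1.39e+11 * (3.75e-10)^2
E = 9.773e-09 J/m


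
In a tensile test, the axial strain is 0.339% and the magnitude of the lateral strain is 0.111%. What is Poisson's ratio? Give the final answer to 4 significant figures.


nu = -epsilon_lat / epsilon_axial
Lateral strain is contraction (negative), so using magnitudes:
nu = 0.111 / 0.339
nu = 0.3274


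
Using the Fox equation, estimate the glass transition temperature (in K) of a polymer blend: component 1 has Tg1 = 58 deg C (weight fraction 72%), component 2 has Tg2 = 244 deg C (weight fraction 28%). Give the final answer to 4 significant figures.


1/Tg = w1/Tg1 + w2/Tg2 (in Kelvin)
Tg1 = 331.15 K, Tg2 = 517.15 K
1/Tg = 0.72/331.15 + 0.28/517.15
Tg = 368.2 K


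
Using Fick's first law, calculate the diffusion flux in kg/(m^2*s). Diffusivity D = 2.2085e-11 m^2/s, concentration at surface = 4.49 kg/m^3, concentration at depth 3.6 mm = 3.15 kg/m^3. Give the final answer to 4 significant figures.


J = -D * (dC/dx) = D * (C1 - C2) / dx
J = 2.2085e-11 * (4.49 - 3.15) / 3.6e-03
J = 8.221e-09 kg/(m^2*s)


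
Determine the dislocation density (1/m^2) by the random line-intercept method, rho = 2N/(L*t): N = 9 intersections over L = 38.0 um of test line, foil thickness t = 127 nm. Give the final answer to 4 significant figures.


rho = 2N / (L * t)
L = 38.0 um = 3.8e-05 m, t = 127 nm = 1.27e-07 m
rho = 2 * 9 / (3.8e-05 * 1.27e-07)
rho = 3.73e+12 1/m^2


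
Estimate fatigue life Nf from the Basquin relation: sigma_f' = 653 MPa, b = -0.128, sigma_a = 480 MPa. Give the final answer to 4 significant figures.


sigma_a = sigma_f' * (2*Nf)^b
2*Nf = (sigma_a / sigma_f')^(1/b)
2*Nf = (480 / 653)^(1/-0.128)
2*Nf = 11.0742
Nf = 5.537 cycles
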